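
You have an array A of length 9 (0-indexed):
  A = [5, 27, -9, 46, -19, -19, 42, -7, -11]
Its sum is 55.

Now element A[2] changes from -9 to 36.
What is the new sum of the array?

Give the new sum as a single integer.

Answer: 100

Derivation:
Old value at index 2: -9
New value at index 2: 36
Delta = 36 - -9 = 45
New sum = old_sum + delta = 55 + (45) = 100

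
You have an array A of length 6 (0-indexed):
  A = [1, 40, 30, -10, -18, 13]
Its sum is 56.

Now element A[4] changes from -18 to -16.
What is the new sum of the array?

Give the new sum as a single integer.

Answer: 58

Derivation:
Old value at index 4: -18
New value at index 4: -16
Delta = -16 - -18 = 2
New sum = old_sum + delta = 56 + (2) = 58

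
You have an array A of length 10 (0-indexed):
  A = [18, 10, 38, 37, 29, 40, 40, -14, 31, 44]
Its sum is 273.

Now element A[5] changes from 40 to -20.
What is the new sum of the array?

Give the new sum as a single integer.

Answer: 213

Derivation:
Old value at index 5: 40
New value at index 5: -20
Delta = -20 - 40 = -60
New sum = old_sum + delta = 273 + (-60) = 213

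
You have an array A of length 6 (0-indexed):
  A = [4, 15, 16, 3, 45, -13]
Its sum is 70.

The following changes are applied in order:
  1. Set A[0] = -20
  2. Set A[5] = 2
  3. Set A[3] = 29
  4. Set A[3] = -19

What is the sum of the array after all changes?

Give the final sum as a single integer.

Initial sum: 70
Change 1: A[0] 4 -> -20, delta = -24, sum = 46
Change 2: A[5] -13 -> 2, delta = 15, sum = 61
Change 3: A[3] 3 -> 29, delta = 26, sum = 87
Change 4: A[3] 29 -> -19, delta = -48, sum = 39

Answer: 39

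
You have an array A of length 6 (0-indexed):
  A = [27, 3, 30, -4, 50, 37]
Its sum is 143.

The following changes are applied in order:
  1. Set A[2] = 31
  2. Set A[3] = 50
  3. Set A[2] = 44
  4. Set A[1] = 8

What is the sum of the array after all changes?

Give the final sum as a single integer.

Answer: 216

Derivation:
Initial sum: 143
Change 1: A[2] 30 -> 31, delta = 1, sum = 144
Change 2: A[3] -4 -> 50, delta = 54, sum = 198
Change 3: A[2] 31 -> 44, delta = 13, sum = 211
Change 4: A[1] 3 -> 8, delta = 5, sum = 216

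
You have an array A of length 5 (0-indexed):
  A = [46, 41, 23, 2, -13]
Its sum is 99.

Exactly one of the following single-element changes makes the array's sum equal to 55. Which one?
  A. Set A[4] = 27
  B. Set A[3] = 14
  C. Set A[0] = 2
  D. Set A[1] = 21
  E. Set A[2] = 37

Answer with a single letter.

Answer: C

Derivation:
Option A: A[4] -13->27, delta=40, new_sum=99+(40)=139
Option B: A[3] 2->14, delta=12, new_sum=99+(12)=111
Option C: A[0] 46->2, delta=-44, new_sum=99+(-44)=55 <-- matches target
Option D: A[1] 41->21, delta=-20, new_sum=99+(-20)=79
Option E: A[2] 23->37, delta=14, new_sum=99+(14)=113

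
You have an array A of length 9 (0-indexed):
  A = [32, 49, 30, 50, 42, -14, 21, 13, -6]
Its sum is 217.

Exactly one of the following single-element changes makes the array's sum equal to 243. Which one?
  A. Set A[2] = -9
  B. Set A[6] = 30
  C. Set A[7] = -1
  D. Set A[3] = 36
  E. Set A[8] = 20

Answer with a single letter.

Option A: A[2] 30->-9, delta=-39, new_sum=217+(-39)=178
Option B: A[6] 21->30, delta=9, new_sum=217+(9)=226
Option C: A[7] 13->-1, delta=-14, new_sum=217+(-14)=203
Option D: A[3] 50->36, delta=-14, new_sum=217+(-14)=203
Option E: A[8] -6->20, delta=26, new_sum=217+(26)=243 <-- matches target

Answer: E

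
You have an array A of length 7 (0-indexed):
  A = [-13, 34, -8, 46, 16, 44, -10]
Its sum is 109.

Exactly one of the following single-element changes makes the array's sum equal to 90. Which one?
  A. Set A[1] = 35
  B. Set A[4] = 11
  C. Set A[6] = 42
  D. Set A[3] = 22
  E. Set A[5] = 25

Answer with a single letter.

Answer: E

Derivation:
Option A: A[1] 34->35, delta=1, new_sum=109+(1)=110
Option B: A[4] 16->11, delta=-5, new_sum=109+(-5)=104
Option C: A[6] -10->42, delta=52, new_sum=109+(52)=161
Option D: A[3] 46->22, delta=-24, new_sum=109+(-24)=85
Option E: A[5] 44->25, delta=-19, new_sum=109+(-19)=90 <-- matches target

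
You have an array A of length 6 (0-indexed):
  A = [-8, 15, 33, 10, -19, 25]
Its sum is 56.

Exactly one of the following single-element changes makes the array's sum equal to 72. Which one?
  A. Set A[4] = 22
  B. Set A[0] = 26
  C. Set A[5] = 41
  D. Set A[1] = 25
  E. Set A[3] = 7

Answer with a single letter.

Option A: A[4] -19->22, delta=41, new_sum=56+(41)=97
Option B: A[0] -8->26, delta=34, new_sum=56+(34)=90
Option C: A[5] 25->41, delta=16, new_sum=56+(16)=72 <-- matches target
Option D: A[1] 15->25, delta=10, new_sum=56+(10)=66
Option E: A[3] 10->7, delta=-3, new_sum=56+(-3)=53

Answer: C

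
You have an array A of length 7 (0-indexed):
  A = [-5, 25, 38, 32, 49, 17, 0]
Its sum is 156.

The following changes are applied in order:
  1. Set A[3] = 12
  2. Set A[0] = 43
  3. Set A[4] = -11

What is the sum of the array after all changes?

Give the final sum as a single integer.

Initial sum: 156
Change 1: A[3] 32 -> 12, delta = -20, sum = 136
Change 2: A[0] -5 -> 43, delta = 48, sum = 184
Change 3: A[4] 49 -> -11, delta = -60, sum = 124

Answer: 124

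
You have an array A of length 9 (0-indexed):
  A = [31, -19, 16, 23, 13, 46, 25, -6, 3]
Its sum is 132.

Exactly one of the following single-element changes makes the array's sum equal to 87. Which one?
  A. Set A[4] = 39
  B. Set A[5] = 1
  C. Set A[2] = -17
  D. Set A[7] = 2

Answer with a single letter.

Option A: A[4] 13->39, delta=26, new_sum=132+(26)=158
Option B: A[5] 46->1, delta=-45, new_sum=132+(-45)=87 <-- matches target
Option C: A[2] 16->-17, delta=-33, new_sum=132+(-33)=99
Option D: A[7] -6->2, delta=8, new_sum=132+(8)=140

Answer: B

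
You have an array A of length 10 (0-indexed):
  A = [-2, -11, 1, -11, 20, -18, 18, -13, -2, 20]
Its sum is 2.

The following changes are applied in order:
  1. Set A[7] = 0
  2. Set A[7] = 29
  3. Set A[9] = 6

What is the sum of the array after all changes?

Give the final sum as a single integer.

Initial sum: 2
Change 1: A[7] -13 -> 0, delta = 13, sum = 15
Change 2: A[7] 0 -> 29, delta = 29, sum = 44
Change 3: A[9] 20 -> 6, delta = -14, sum = 30

Answer: 30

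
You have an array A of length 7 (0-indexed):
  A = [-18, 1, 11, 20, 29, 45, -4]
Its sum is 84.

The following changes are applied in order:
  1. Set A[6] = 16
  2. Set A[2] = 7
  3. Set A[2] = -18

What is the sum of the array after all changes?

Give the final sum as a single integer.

Initial sum: 84
Change 1: A[6] -4 -> 16, delta = 20, sum = 104
Change 2: A[2] 11 -> 7, delta = -4, sum = 100
Change 3: A[2] 7 -> -18, delta = -25, sum = 75

Answer: 75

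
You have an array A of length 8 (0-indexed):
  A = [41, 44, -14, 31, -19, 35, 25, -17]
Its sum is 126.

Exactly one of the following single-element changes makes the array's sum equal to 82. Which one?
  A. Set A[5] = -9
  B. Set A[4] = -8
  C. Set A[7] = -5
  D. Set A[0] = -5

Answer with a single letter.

Answer: A

Derivation:
Option A: A[5] 35->-9, delta=-44, new_sum=126+(-44)=82 <-- matches target
Option B: A[4] -19->-8, delta=11, new_sum=126+(11)=137
Option C: A[7] -17->-5, delta=12, new_sum=126+(12)=138
Option D: A[0] 41->-5, delta=-46, new_sum=126+(-46)=80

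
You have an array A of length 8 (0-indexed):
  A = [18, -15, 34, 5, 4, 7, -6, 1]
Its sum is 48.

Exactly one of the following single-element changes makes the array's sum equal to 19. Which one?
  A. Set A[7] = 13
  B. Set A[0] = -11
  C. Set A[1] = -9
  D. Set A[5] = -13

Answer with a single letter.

Answer: B

Derivation:
Option A: A[7] 1->13, delta=12, new_sum=48+(12)=60
Option B: A[0] 18->-11, delta=-29, new_sum=48+(-29)=19 <-- matches target
Option C: A[1] -15->-9, delta=6, new_sum=48+(6)=54
Option D: A[5] 7->-13, delta=-20, new_sum=48+(-20)=28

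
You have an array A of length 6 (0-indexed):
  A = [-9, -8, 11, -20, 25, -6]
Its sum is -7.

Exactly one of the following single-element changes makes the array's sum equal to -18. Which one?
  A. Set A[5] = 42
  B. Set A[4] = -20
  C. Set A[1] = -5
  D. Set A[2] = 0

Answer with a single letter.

Option A: A[5] -6->42, delta=48, new_sum=-7+(48)=41
Option B: A[4] 25->-20, delta=-45, new_sum=-7+(-45)=-52
Option C: A[1] -8->-5, delta=3, new_sum=-7+(3)=-4
Option D: A[2] 11->0, delta=-11, new_sum=-7+(-11)=-18 <-- matches target

Answer: D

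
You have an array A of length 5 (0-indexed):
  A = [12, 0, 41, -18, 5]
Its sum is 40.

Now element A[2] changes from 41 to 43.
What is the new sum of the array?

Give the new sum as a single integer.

Old value at index 2: 41
New value at index 2: 43
Delta = 43 - 41 = 2
New sum = old_sum + delta = 40 + (2) = 42

Answer: 42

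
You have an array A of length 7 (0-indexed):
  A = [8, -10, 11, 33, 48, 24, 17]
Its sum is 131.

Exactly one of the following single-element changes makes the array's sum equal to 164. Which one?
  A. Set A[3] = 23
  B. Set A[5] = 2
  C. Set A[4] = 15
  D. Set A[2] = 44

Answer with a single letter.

Option A: A[3] 33->23, delta=-10, new_sum=131+(-10)=121
Option B: A[5] 24->2, delta=-22, new_sum=131+(-22)=109
Option C: A[4] 48->15, delta=-33, new_sum=131+(-33)=98
Option D: A[2] 11->44, delta=33, new_sum=131+(33)=164 <-- matches target

Answer: D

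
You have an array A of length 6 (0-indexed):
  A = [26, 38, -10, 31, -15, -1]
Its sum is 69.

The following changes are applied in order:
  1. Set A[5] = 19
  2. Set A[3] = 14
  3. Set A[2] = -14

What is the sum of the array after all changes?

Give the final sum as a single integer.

Answer: 68

Derivation:
Initial sum: 69
Change 1: A[5] -1 -> 19, delta = 20, sum = 89
Change 2: A[3] 31 -> 14, delta = -17, sum = 72
Change 3: A[2] -10 -> -14, delta = -4, sum = 68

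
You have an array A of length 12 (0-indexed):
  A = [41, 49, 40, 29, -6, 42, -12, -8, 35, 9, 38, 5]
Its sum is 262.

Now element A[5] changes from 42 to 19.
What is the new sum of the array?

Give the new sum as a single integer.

Old value at index 5: 42
New value at index 5: 19
Delta = 19 - 42 = -23
New sum = old_sum + delta = 262 + (-23) = 239

Answer: 239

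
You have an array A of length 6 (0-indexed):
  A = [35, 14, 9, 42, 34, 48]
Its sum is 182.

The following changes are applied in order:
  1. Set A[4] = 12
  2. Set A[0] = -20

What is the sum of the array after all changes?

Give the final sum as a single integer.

Answer: 105

Derivation:
Initial sum: 182
Change 1: A[4] 34 -> 12, delta = -22, sum = 160
Change 2: A[0] 35 -> -20, delta = -55, sum = 105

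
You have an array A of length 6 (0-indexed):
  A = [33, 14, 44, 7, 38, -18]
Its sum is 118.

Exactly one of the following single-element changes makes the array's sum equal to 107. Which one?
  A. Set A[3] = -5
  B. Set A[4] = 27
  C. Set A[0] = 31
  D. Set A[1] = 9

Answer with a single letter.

Answer: B

Derivation:
Option A: A[3] 7->-5, delta=-12, new_sum=118+(-12)=106
Option B: A[4] 38->27, delta=-11, new_sum=118+(-11)=107 <-- matches target
Option C: A[0] 33->31, delta=-2, new_sum=118+(-2)=116
Option D: A[1] 14->9, delta=-5, new_sum=118+(-5)=113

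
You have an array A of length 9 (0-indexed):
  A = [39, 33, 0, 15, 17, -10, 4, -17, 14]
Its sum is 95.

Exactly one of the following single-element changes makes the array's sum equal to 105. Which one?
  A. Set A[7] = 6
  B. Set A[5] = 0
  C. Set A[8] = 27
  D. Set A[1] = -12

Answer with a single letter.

Option A: A[7] -17->6, delta=23, new_sum=95+(23)=118
Option B: A[5] -10->0, delta=10, new_sum=95+(10)=105 <-- matches target
Option C: A[8] 14->27, delta=13, new_sum=95+(13)=108
Option D: A[1] 33->-12, delta=-45, new_sum=95+(-45)=50

Answer: B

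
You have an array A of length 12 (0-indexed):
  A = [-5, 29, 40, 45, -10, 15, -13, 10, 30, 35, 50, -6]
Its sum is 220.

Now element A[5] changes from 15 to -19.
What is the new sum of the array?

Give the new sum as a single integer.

Answer: 186

Derivation:
Old value at index 5: 15
New value at index 5: -19
Delta = -19 - 15 = -34
New sum = old_sum + delta = 220 + (-34) = 186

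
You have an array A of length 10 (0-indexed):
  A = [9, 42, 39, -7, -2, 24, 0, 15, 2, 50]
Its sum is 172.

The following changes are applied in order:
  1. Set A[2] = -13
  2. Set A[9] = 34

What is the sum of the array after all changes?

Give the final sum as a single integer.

Initial sum: 172
Change 1: A[2] 39 -> -13, delta = -52, sum = 120
Change 2: A[9] 50 -> 34, delta = -16, sum = 104

Answer: 104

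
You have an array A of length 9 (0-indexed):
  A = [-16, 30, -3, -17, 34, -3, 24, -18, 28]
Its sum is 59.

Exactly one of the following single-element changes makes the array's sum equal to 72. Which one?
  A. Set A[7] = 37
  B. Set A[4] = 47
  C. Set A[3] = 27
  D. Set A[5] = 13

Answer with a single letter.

Answer: B

Derivation:
Option A: A[7] -18->37, delta=55, new_sum=59+(55)=114
Option B: A[4] 34->47, delta=13, new_sum=59+(13)=72 <-- matches target
Option C: A[3] -17->27, delta=44, new_sum=59+(44)=103
Option D: A[5] -3->13, delta=16, new_sum=59+(16)=75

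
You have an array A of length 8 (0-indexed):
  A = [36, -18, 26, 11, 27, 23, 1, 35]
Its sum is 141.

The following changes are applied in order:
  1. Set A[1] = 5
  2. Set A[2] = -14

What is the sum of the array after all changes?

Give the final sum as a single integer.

Initial sum: 141
Change 1: A[1] -18 -> 5, delta = 23, sum = 164
Change 2: A[2] 26 -> -14, delta = -40, sum = 124

Answer: 124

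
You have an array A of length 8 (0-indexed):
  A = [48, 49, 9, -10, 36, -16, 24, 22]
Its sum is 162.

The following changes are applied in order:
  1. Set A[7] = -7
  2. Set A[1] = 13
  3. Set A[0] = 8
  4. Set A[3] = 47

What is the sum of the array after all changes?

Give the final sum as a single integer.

Initial sum: 162
Change 1: A[7] 22 -> -7, delta = -29, sum = 133
Change 2: A[1] 49 -> 13, delta = -36, sum = 97
Change 3: A[0] 48 -> 8, delta = -40, sum = 57
Change 4: A[3] -10 -> 47, delta = 57, sum = 114

Answer: 114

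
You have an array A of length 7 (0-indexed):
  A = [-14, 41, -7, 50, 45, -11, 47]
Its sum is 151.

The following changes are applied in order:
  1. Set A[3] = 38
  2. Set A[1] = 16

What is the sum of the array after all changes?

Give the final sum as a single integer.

Answer: 114

Derivation:
Initial sum: 151
Change 1: A[3] 50 -> 38, delta = -12, sum = 139
Change 2: A[1] 41 -> 16, delta = -25, sum = 114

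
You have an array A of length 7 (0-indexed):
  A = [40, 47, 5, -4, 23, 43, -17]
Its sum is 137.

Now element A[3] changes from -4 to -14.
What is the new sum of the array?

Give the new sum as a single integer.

Old value at index 3: -4
New value at index 3: -14
Delta = -14 - -4 = -10
New sum = old_sum + delta = 137 + (-10) = 127

Answer: 127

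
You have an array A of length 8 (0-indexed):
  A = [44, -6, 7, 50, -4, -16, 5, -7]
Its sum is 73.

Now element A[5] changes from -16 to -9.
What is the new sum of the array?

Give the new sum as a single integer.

Old value at index 5: -16
New value at index 5: -9
Delta = -9 - -16 = 7
New sum = old_sum + delta = 73 + (7) = 80

Answer: 80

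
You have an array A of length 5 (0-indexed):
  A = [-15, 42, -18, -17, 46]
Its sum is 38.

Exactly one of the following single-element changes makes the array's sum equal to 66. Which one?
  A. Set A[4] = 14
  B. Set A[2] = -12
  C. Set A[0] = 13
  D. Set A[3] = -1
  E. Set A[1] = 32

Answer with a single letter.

Option A: A[4] 46->14, delta=-32, new_sum=38+(-32)=6
Option B: A[2] -18->-12, delta=6, new_sum=38+(6)=44
Option C: A[0] -15->13, delta=28, new_sum=38+(28)=66 <-- matches target
Option D: A[3] -17->-1, delta=16, new_sum=38+(16)=54
Option E: A[1] 42->32, delta=-10, new_sum=38+(-10)=28

Answer: C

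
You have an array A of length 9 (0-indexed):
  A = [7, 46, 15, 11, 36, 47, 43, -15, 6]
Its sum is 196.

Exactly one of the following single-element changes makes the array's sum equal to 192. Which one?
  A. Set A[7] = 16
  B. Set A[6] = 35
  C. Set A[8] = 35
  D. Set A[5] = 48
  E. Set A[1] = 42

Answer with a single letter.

Option A: A[7] -15->16, delta=31, new_sum=196+(31)=227
Option B: A[6] 43->35, delta=-8, new_sum=196+(-8)=188
Option C: A[8] 6->35, delta=29, new_sum=196+(29)=225
Option D: A[5] 47->48, delta=1, new_sum=196+(1)=197
Option E: A[1] 46->42, delta=-4, new_sum=196+(-4)=192 <-- matches target

Answer: E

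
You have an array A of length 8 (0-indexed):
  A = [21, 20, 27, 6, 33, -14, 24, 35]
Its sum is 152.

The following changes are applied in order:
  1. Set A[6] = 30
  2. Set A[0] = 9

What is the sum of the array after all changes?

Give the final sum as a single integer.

Answer: 146

Derivation:
Initial sum: 152
Change 1: A[6] 24 -> 30, delta = 6, sum = 158
Change 2: A[0] 21 -> 9, delta = -12, sum = 146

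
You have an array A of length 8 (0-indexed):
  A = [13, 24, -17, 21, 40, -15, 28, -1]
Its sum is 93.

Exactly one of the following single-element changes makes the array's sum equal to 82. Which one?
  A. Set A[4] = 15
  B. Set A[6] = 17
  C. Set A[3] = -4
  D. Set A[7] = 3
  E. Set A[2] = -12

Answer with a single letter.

Answer: B

Derivation:
Option A: A[4] 40->15, delta=-25, new_sum=93+(-25)=68
Option B: A[6] 28->17, delta=-11, new_sum=93+(-11)=82 <-- matches target
Option C: A[3] 21->-4, delta=-25, new_sum=93+(-25)=68
Option D: A[7] -1->3, delta=4, new_sum=93+(4)=97
Option E: A[2] -17->-12, delta=5, new_sum=93+(5)=98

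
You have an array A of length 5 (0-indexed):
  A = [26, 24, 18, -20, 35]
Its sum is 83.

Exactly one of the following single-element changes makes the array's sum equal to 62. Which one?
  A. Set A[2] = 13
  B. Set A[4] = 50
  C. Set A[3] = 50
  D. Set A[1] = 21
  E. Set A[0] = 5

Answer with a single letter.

Answer: E

Derivation:
Option A: A[2] 18->13, delta=-5, new_sum=83+(-5)=78
Option B: A[4] 35->50, delta=15, new_sum=83+(15)=98
Option C: A[3] -20->50, delta=70, new_sum=83+(70)=153
Option D: A[1] 24->21, delta=-3, new_sum=83+(-3)=80
Option E: A[0] 26->5, delta=-21, new_sum=83+(-21)=62 <-- matches target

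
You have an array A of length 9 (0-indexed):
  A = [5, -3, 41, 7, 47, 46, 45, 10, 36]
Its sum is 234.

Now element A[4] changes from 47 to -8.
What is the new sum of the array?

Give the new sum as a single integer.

Old value at index 4: 47
New value at index 4: -8
Delta = -8 - 47 = -55
New sum = old_sum + delta = 234 + (-55) = 179

Answer: 179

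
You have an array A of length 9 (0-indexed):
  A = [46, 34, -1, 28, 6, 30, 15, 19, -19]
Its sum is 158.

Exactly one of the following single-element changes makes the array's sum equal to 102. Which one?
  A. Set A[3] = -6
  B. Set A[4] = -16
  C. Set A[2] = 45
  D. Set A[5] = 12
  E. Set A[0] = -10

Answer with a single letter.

Option A: A[3] 28->-6, delta=-34, new_sum=158+(-34)=124
Option B: A[4] 6->-16, delta=-22, new_sum=158+(-22)=136
Option C: A[2] -1->45, delta=46, new_sum=158+(46)=204
Option D: A[5] 30->12, delta=-18, new_sum=158+(-18)=140
Option E: A[0] 46->-10, delta=-56, new_sum=158+(-56)=102 <-- matches target

Answer: E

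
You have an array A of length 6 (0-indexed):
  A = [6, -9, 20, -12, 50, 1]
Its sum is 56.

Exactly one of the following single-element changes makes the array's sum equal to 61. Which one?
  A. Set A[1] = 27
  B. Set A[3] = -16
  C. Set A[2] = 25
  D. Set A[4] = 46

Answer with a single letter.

Answer: C

Derivation:
Option A: A[1] -9->27, delta=36, new_sum=56+(36)=92
Option B: A[3] -12->-16, delta=-4, new_sum=56+(-4)=52
Option C: A[2] 20->25, delta=5, new_sum=56+(5)=61 <-- matches target
Option D: A[4] 50->46, delta=-4, new_sum=56+(-4)=52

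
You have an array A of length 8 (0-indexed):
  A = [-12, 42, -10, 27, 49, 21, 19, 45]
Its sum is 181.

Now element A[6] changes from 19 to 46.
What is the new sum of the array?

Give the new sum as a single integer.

Answer: 208

Derivation:
Old value at index 6: 19
New value at index 6: 46
Delta = 46 - 19 = 27
New sum = old_sum + delta = 181 + (27) = 208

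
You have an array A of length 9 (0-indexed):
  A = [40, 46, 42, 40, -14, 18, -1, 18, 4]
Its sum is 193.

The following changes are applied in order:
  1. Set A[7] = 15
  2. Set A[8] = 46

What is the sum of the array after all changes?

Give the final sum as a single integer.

Answer: 232

Derivation:
Initial sum: 193
Change 1: A[7] 18 -> 15, delta = -3, sum = 190
Change 2: A[8] 4 -> 46, delta = 42, sum = 232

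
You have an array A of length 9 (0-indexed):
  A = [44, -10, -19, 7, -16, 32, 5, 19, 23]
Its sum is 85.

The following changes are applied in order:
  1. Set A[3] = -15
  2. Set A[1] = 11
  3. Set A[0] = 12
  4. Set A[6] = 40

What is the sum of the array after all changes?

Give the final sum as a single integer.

Initial sum: 85
Change 1: A[3] 7 -> -15, delta = -22, sum = 63
Change 2: A[1] -10 -> 11, delta = 21, sum = 84
Change 3: A[0] 44 -> 12, delta = -32, sum = 52
Change 4: A[6] 5 -> 40, delta = 35, sum = 87

Answer: 87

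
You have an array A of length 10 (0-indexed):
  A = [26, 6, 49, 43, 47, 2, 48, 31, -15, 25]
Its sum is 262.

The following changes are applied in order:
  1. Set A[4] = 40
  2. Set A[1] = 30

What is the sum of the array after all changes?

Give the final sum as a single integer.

Answer: 279

Derivation:
Initial sum: 262
Change 1: A[4] 47 -> 40, delta = -7, sum = 255
Change 2: A[1] 6 -> 30, delta = 24, sum = 279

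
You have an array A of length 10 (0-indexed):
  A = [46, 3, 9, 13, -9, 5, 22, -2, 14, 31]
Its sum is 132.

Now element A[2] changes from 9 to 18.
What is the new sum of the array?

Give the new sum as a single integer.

Answer: 141

Derivation:
Old value at index 2: 9
New value at index 2: 18
Delta = 18 - 9 = 9
New sum = old_sum + delta = 132 + (9) = 141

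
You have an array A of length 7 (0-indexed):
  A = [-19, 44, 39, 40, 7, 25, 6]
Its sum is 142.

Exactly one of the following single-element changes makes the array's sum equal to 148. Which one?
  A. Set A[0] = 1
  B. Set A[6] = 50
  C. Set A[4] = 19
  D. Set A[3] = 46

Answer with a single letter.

Option A: A[0] -19->1, delta=20, new_sum=142+(20)=162
Option B: A[6] 6->50, delta=44, new_sum=142+(44)=186
Option C: A[4] 7->19, delta=12, new_sum=142+(12)=154
Option D: A[3] 40->46, delta=6, new_sum=142+(6)=148 <-- matches target

Answer: D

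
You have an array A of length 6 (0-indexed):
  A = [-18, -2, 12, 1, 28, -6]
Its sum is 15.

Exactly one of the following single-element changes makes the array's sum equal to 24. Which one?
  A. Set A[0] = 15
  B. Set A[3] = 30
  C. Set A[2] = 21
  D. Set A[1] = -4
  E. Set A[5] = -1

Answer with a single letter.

Answer: C

Derivation:
Option A: A[0] -18->15, delta=33, new_sum=15+(33)=48
Option B: A[3] 1->30, delta=29, new_sum=15+(29)=44
Option C: A[2] 12->21, delta=9, new_sum=15+(9)=24 <-- matches target
Option D: A[1] -2->-4, delta=-2, new_sum=15+(-2)=13
Option E: A[5] -6->-1, delta=5, new_sum=15+(5)=20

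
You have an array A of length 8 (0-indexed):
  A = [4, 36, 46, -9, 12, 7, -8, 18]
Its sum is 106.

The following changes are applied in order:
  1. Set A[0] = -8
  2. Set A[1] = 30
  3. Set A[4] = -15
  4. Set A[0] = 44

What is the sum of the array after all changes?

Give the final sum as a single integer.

Initial sum: 106
Change 1: A[0] 4 -> -8, delta = -12, sum = 94
Change 2: A[1] 36 -> 30, delta = -6, sum = 88
Change 3: A[4] 12 -> -15, delta = -27, sum = 61
Change 4: A[0] -8 -> 44, delta = 52, sum = 113

Answer: 113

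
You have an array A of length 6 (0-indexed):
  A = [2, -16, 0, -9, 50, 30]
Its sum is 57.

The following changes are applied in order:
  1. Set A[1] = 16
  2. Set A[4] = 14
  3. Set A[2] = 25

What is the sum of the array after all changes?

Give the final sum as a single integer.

Answer: 78

Derivation:
Initial sum: 57
Change 1: A[1] -16 -> 16, delta = 32, sum = 89
Change 2: A[4] 50 -> 14, delta = -36, sum = 53
Change 3: A[2] 0 -> 25, delta = 25, sum = 78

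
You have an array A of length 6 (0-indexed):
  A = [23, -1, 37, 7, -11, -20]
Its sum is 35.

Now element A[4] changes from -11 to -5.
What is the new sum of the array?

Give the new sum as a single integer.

Old value at index 4: -11
New value at index 4: -5
Delta = -5 - -11 = 6
New sum = old_sum + delta = 35 + (6) = 41

Answer: 41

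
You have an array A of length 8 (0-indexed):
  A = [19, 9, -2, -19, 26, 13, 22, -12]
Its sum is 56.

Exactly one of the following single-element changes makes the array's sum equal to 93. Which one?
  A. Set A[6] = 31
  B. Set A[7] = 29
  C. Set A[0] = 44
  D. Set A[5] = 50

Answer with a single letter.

Option A: A[6] 22->31, delta=9, new_sum=56+(9)=65
Option B: A[7] -12->29, delta=41, new_sum=56+(41)=97
Option C: A[0] 19->44, delta=25, new_sum=56+(25)=81
Option D: A[5] 13->50, delta=37, new_sum=56+(37)=93 <-- matches target

Answer: D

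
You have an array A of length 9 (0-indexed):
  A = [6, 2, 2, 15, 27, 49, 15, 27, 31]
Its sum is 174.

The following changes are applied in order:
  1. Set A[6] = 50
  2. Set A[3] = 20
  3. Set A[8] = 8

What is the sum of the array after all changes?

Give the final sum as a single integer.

Answer: 191

Derivation:
Initial sum: 174
Change 1: A[6] 15 -> 50, delta = 35, sum = 209
Change 2: A[3] 15 -> 20, delta = 5, sum = 214
Change 3: A[8] 31 -> 8, delta = -23, sum = 191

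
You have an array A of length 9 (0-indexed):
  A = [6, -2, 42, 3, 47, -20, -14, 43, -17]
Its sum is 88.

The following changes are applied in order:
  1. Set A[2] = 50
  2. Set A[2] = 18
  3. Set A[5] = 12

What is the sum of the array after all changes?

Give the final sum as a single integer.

Answer: 96

Derivation:
Initial sum: 88
Change 1: A[2] 42 -> 50, delta = 8, sum = 96
Change 2: A[2] 50 -> 18, delta = -32, sum = 64
Change 3: A[5] -20 -> 12, delta = 32, sum = 96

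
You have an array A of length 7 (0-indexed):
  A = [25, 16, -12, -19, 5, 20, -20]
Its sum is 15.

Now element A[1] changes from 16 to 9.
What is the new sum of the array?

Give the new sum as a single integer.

Answer: 8

Derivation:
Old value at index 1: 16
New value at index 1: 9
Delta = 9 - 16 = -7
New sum = old_sum + delta = 15 + (-7) = 8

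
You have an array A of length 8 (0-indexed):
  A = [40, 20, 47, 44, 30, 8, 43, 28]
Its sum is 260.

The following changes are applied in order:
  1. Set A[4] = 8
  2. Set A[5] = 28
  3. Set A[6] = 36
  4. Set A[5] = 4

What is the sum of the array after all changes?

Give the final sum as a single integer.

Initial sum: 260
Change 1: A[4] 30 -> 8, delta = -22, sum = 238
Change 2: A[5] 8 -> 28, delta = 20, sum = 258
Change 3: A[6] 43 -> 36, delta = -7, sum = 251
Change 4: A[5] 28 -> 4, delta = -24, sum = 227

Answer: 227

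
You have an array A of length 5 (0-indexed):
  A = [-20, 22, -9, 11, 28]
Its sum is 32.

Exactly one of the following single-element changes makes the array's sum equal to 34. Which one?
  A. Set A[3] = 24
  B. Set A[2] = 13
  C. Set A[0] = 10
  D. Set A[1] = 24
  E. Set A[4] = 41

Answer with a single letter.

Option A: A[3] 11->24, delta=13, new_sum=32+(13)=45
Option B: A[2] -9->13, delta=22, new_sum=32+(22)=54
Option C: A[0] -20->10, delta=30, new_sum=32+(30)=62
Option D: A[1] 22->24, delta=2, new_sum=32+(2)=34 <-- matches target
Option E: A[4] 28->41, delta=13, new_sum=32+(13)=45

Answer: D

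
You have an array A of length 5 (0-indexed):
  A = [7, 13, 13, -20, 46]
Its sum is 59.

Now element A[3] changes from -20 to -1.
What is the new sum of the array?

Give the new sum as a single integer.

Old value at index 3: -20
New value at index 3: -1
Delta = -1 - -20 = 19
New sum = old_sum + delta = 59 + (19) = 78

Answer: 78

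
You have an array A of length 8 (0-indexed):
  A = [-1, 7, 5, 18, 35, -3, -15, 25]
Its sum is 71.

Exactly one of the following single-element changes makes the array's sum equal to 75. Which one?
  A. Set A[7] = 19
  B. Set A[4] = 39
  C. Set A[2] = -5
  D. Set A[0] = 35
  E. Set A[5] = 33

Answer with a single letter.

Answer: B

Derivation:
Option A: A[7] 25->19, delta=-6, new_sum=71+(-6)=65
Option B: A[4] 35->39, delta=4, new_sum=71+(4)=75 <-- matches target
Option C: A[2] 5->-5, delta=-10, new_sum=71+(-10)=61
Option D: A[0] -1->35, delta=36, new_sum=71+(36)=107
Option E: A[5] -3->33, delta=36, new_sum=71+(36)=107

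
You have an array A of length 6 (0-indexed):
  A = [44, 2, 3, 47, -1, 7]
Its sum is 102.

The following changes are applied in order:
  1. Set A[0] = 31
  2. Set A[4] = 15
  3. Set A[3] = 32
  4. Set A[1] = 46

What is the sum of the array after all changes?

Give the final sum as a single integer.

Initial sum: 102
Change 1: A[0] 44 -> 31, delta = -13, sum = 89
Change 2: A[4] -1 -> 15, delta = 16, sum = 105
Change 3: A[3] 47 -> 32, delta = -15, sum = 90
Change 4: A[1] 2 -> 46, delta = 44, sum = 134

Answer: 134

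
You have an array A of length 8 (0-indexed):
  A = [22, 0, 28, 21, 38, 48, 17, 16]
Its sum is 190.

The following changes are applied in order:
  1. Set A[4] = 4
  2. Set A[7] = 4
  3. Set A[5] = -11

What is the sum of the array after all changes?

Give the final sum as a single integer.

Answer: 85

Derivation:
Initial sum: 190
Change 1: A[4] 38 -> 4, delta = -34, sum = 156
Change 2: A[7] 16 -> 4, delta = -12, sum = 144
Change 3: A[5] 48 -> -11, delta = -59, sum = 85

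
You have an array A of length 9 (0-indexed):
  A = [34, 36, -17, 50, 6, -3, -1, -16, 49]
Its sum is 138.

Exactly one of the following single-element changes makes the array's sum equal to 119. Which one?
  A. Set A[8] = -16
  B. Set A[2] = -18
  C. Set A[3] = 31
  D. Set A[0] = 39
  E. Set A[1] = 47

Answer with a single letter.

Option A: A[8] 49->-16, delta=-65, new_sum=138+(-65)=73
Option B: A[2] -17->-18, delta=-1, new_sum=138+(-1)=137
Option C: A[3] 50->31, delta=-19, new_sum=138+(-19)=119 <-- matches target
Option D: A[0] 34->39, delta=5, new_sum=138+(5)=143
Option E: A[1] 36->47, delta=11, new_sum=138+(11)=149

Answer: C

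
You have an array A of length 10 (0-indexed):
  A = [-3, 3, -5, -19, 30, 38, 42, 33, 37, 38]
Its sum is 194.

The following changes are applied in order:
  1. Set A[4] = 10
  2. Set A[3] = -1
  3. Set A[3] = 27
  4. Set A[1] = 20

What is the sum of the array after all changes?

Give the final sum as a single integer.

Answer: 237

Derivation:
Initial sum: 194
Change 1: A[4] 30 -> 10, delta = -20, sum = 174
Change 2: A[3] -19 -> -1, delta = 18, sum = 192
Change 3: A[3] -1 -> 27, delta = 28, sum = 220
Change 4: A[1] 3 -> 20, delta = 17, sum = 237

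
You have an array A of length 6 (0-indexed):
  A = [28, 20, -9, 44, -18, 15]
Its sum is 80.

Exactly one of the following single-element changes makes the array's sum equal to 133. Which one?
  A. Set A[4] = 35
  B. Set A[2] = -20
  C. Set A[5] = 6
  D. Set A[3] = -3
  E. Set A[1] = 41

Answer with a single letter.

Option A: A[4] -18->35, delta=53, new_sum=80+(53)=133 <-- matches target
Option B: A[2] -9->-20, delta=-11, new_sum=80+(-11)=69
Option C: A[5] 15->6, delta=-9, new_sum=80+(-9)=71
Option D: A[3] 44->-3, delta=-47, new_sum=80+(-47)=33
Option E: A[1] 20->41, delta=21, new_sum=80+(21)=101

Answer: A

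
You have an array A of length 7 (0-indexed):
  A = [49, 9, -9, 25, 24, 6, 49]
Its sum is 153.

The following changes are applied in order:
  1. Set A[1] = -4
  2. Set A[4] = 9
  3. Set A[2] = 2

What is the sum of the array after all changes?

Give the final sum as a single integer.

Answer: 136

Derivation:
Initial sum: 153
Change 1: A[1] 9 -> -4, delta = -13, sum = 140
Change 2: A[4] 24 -> 9, delta = -15, sum = 125
Change 3: A[2] -9 -> 2, delta = 11, sum = 136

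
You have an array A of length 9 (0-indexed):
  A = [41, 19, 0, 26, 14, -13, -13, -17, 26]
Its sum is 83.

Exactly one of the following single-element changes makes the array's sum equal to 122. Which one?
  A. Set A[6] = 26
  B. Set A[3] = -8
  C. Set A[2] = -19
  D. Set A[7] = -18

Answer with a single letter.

Answer: A

Derivation:
Option A: A[6] -13->26, delta=39, new_sum=83+(39)=122 <-- matches target
Option B: A[3] 26->-8, delta=-34, new_sum=83+(-34)=49
Option C: A[2] 0->-19, delta=-19, new_sum=83+(-19)=64
Option D: A[7] -17->-18, delta=-1, new_sum=83+(-1)=82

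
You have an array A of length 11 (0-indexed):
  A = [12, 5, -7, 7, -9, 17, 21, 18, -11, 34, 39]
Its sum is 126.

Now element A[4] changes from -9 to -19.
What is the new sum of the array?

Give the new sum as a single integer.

Old value at index 4: -9
New value at index 4: -19
Delta = -19 - -9 = -10
New sum = old_sum + delta = 126 + (-10) = 116

Answer: 116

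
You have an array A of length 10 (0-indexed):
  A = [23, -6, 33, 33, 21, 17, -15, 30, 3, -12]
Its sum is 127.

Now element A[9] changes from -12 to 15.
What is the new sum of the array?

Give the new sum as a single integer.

Answer: 154

Derivation:
Old value at index 9: -12
New value at index 9: 15
Delta = 15 - -12 = 27
New sum = old_sum + delta = 127 + (27) = 154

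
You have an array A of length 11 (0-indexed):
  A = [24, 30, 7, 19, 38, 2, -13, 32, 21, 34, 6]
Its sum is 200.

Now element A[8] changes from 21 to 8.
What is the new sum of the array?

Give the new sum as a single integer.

Answer: 187

Derivation:
Old value at index 8: 21
New value at index 8: 8
Delta = 8 - 21 = -13
New sum = old_sum + delta = 200 + (-13) = 187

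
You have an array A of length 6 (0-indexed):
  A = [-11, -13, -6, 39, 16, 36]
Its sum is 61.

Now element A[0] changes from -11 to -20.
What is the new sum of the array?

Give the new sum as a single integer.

Answer: 52

Derivation:
Old value at index 0: -11
New value at index 0: -20
Delta = -20 - -11 = -9
New sum = old_sum + delta = 61 + (-9) = 52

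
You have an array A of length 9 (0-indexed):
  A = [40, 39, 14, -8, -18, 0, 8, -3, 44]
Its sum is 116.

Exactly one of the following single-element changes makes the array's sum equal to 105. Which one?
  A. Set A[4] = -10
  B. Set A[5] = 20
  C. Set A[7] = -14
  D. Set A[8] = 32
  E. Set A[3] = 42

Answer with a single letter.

Option A: A[4] -18->-10, delta=8, new_sum=116+(8)=124
Option B: A[5] 0->20, delta=20, new_sum=116+(20)=136
Option C: A[7] -3->-14, delta=-11, new_sum=116+(-11)=105 <-- matches target
Option D: A[8] 44->32, delta=-12, new_sum=116+(-12)=104
Option E: A[3] -8->42, delta=50, new_sum=116+(50)=166

Answer: C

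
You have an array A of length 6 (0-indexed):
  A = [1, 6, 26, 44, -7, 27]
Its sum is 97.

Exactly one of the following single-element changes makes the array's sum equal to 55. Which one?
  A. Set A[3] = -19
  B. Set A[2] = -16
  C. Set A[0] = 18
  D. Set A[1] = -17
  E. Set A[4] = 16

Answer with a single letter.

Answer: B

Derivation:
Option A: A[3] 44->-19, delta=-63, new_sum=97+(-63)=34
Option B: A[2] 26->-16, delta=-42, new_sum=97+(-42)=55 <-- matches target
Option C: A[0] 1->18, delta=17, new_sum=97+(17)=114
Option D: A[1] 6->-17, delta=-23, new_sum=97+(-23)=74
Option E: A[4] -7->16, delta=23, new_sum=97+(23)=120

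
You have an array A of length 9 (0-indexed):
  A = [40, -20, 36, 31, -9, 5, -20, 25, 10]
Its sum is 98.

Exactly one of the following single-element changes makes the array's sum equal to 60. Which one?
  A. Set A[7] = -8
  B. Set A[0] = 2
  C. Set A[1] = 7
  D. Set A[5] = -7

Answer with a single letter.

Answer: B

Derivation:
Option A: A[7] 25->-8, delta=-33, new_sum=98+(-33)=65
Option B: A[0] 40->2, delta=-38, new_sum=98+(-38)=60 <-- matches target
Option C: A[1] -20->7, delta=27, new_sum=98+(27)=125
Option D: A[5] 5->-7, delta=-12, new_sum=98+(-12)=86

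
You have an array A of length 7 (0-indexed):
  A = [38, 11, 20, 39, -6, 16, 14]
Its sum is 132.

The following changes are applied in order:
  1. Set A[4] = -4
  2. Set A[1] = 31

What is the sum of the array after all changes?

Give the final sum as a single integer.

Answer: 154

Derivation:
Initial sum: 132
Change 1: A[4] -6 -> -4, delta = 2, sum = 134
Change 2: A[1] 11 -> 31, delta = 20, sum = 154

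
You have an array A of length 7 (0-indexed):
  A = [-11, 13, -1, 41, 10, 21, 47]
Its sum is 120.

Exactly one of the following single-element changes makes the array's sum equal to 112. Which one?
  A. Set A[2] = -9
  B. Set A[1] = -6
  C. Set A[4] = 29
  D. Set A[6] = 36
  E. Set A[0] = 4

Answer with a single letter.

Option A: A[2] -1->-9, delta=-8, new_sum=120+(-8)=112 <-- matches target
Option B: A[1] 13->-6, delta=-19, new_sum=120+(-19)=101
Option C: A[4] 10->29, delta=19, new_sum=120+(19)=139
Option D: A[6] 47->36, delta=-11, new_sum=120+(-11)=109
Option E: A[0] -11->4, delta=15, new_sum=120+(15)=135

Answer: A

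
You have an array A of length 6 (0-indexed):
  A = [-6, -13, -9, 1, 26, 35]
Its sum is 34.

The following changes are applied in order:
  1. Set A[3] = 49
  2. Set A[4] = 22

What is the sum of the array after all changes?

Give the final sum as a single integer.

Answer: 78

Derivation:
Initial sum: 34
Change 1: A[3] 1 -> 49, delta = 48, sum = 82
Change 2: A[4] 26 -> 22, delta = -4, sum = 78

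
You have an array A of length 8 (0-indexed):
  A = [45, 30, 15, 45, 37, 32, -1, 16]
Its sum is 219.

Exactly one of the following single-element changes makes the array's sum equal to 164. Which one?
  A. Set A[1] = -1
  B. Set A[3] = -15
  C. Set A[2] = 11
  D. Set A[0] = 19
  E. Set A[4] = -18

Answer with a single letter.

Answer: E

Derivation:
Option A: A[1] 30->-1, delta=-31, new_sum=219+(-31)=188
Option B: A[3] 45->-15, delta=-60, new_sum=219+(-60)=159
Option C: A[2] 15->11, delta=-4, new_sum=219+(-4)=215
Option D: A[0] 45->19, delta=-26, new_sum=219+(-26)=193
Option E: A[4] 37->-18, delta=-55, new_sum=219+(-55)=164 <-- matches target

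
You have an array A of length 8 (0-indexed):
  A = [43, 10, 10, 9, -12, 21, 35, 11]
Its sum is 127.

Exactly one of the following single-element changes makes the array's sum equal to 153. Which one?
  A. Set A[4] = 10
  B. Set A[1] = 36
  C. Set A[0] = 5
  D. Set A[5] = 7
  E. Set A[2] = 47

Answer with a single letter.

Option A: A[4] -12->10, delta=22, new_sum=127+(22)=149
Option B: A[1] 10->36, delta=26, new_sum=127+(26)=153 <-- matches target
Option C: A[0] 43->5, delta=-38, new_sum=127+(-38)=89
Option D: A[5] 21->7, delta=-14, new_sum=127+(-14)=113
Option E: A[2] 10->47, delta=37, new_sum=127+(37)=164

Answer: B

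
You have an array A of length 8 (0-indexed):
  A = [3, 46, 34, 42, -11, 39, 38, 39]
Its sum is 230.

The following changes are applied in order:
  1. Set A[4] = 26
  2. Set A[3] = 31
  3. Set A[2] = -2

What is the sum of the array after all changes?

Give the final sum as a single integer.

Initial sum: 230
Change 1: A[4] -11 -> 26, delta = 37, sum = 267
Change 2: A[3] 42 -> 31, delta = -11, sum = 256
Change 3: A[2] 34 -> -2, delta = -36, sum = 220

Answer: 220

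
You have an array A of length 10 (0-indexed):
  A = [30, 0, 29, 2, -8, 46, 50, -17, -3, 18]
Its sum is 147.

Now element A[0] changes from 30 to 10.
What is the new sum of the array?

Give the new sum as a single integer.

Answer: 127

Derivation:
Old value at index 0: 30
New value at index 0: 10
Delta = 10 - 30 = -20
New sum = old_sum + delta = 147 + (-20) = 127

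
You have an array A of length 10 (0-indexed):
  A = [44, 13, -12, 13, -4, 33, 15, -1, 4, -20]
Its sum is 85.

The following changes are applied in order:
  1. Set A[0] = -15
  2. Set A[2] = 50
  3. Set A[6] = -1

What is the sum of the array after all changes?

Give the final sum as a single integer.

Answer: 72

Derivation:
Initial sum: 85
Change 1: A[0] 44 -> -15, delta = -59, sum = 26
Change 2: A[2] -12 -> 50, delta = 62, sum = 88
Change 3: A[6] 15 -> -1, delta = -16, sum = 72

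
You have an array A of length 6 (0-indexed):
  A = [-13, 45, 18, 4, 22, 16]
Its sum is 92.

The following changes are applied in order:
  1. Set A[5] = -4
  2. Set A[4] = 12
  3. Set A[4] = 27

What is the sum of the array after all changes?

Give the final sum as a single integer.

Answer: 77

Derivation:
Initial sum: 92
Change 1: A[5] 16 -> -4, delta = -20, sum = 72
Change 2: A[4] 22 -> 12, delta = -10, sum = 62
Change 3: A[4] 12 -> 27, delta = 15, sum = 77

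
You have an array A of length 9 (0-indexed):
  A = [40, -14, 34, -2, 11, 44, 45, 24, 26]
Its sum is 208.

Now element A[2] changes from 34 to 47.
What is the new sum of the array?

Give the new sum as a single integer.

Answer: 221

Derivation:
Old value at index 2: 34
New value at index 2: 47
Delta = 47 - 34 = 13
New sum = old_sum + delta = 208 + (13) = 221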